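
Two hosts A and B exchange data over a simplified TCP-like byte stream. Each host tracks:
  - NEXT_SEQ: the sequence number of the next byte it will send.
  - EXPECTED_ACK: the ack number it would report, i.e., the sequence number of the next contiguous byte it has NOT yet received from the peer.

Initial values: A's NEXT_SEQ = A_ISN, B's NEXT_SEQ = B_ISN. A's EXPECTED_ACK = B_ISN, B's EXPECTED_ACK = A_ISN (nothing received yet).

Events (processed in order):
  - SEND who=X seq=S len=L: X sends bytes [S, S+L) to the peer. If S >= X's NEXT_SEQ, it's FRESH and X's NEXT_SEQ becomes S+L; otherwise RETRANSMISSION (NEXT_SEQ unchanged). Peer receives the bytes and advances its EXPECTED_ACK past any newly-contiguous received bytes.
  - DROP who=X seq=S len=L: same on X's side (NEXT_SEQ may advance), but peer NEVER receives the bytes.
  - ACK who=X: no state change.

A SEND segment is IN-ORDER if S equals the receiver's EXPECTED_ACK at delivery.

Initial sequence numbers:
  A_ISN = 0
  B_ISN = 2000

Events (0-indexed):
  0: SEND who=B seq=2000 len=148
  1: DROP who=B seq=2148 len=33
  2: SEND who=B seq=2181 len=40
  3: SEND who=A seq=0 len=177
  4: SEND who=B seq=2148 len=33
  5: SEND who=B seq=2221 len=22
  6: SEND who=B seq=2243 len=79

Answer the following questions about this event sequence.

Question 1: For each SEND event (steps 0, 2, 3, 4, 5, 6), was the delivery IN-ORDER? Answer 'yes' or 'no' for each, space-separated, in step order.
Step 0: SEND seq=2000 -> in-order
Step 2: SEND seq=2181 -> out-of-order
Step 3: SEND seq=0 -> in-order
Step 4: SEND seq=2148 -> in-order
Step 5: SEND seq=2221 -> in-order
Step 6: SEND seq=2243 -> in-order

Answer: yes no yes yes yes yes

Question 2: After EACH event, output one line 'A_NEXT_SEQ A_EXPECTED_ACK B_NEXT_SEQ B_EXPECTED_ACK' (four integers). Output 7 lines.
0 2148 2148 0
0 2148 2181 0
0 2148 2221 0
177 2148 2221 177
177 2221 2221 177
177 2243 2243 177
177 2322 2322 177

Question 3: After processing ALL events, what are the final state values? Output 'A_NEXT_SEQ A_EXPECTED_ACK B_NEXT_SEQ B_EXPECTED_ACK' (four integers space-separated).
After event 0: A_seq=0 A_ack=2148 B_seq=2148 B_ack=0
After event 1: A_seq=0 A_ack=2148 B_seq=2181 B_ack=0
After event 2: A_seq=0 A_ack=2148 B_seq=2221 B_ack=0
After event 3: A_seq=177 A_ack=2148 B_seq=2221 B_ack=177
After event 4: A_seq=177 A_ack=2221 B_seq=2221 B_ack=177
After event 5: A_seq=177 A_ack=2243 B_seq=2243 B_ack=177
After event 6: A_seq=177 A_ack=2322 B_seq=2322 B_ack=177

Answer: 177 2322 2322 177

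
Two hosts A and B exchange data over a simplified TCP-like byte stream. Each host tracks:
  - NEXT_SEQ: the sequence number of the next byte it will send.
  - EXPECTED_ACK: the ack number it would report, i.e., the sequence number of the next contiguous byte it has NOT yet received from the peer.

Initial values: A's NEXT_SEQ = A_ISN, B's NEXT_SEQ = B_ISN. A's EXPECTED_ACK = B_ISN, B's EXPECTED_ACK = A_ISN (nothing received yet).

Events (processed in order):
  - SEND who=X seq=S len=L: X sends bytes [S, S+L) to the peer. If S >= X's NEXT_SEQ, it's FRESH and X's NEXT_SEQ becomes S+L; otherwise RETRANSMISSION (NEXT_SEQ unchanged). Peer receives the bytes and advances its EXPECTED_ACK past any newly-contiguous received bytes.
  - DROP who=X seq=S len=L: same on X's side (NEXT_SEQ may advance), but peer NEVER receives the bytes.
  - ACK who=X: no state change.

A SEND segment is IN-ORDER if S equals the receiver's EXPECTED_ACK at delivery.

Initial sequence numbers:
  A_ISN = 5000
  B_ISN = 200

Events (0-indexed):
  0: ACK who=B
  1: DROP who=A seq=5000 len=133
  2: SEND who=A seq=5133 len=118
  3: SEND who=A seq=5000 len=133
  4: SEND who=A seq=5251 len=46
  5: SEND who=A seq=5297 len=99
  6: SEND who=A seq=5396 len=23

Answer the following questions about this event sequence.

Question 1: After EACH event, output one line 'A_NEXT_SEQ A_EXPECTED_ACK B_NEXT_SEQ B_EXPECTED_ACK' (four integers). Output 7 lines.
5000 200 200 5000
5133 200 200 5000
5251 200 200 5000
5251 200 200 5251
5297 200 200 5297
5396 200 200 5396
5419 200 200 5419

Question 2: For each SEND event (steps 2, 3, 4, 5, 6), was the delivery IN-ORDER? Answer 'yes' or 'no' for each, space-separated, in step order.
Step 2: SEND seq=5133 -> out-of-order
Step 3: SEND seq=5000 -> in-order
Step 4: SEND seq=5251 -> in-order
Step 5: SEND seq=5297 -> in-order
Step 6: SEND seq=5396 -> in-order

Answer: no yes yes yes yes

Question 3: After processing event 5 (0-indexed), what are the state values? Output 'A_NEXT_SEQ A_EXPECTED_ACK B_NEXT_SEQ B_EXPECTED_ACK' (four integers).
After event 0: A_seq=5000 A_ack=200 B_seq=200 B_ack=5000
After event 1: A_seq=5133 A_ack=200 B_seq=200 B_ack=5000
After event 2: A_seq=5251 A_ack=200 B_seq=200 B_ack=5000
After event 3: A_seq=5251 A_ack=200 B_seq=200 B_ack=5251
After event 4: A_seq=5297 A_ack=200 B_seq=200 B_ack=5297
After event 5: A_seq=5396 A_ack=200 B_seq=200 B_ack=5396

5396 200 200 5396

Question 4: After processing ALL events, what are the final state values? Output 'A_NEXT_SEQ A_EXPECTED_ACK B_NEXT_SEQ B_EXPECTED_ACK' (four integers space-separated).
After event 0: A_seq=5000 A_ack=200 B_seq=200 B_ack=5000
After event 1: A_seq=5133 A_ack=200 B_seq=200 B_ack=5000
After event 2: A_seq=5251 A_ack=200 B_seq=200 B_ack=5000
After event 3: A_seq=5251 A_ack=200 B_seq=200 B_ack=5251
After event 4: A_seq=5297 A_ack=200 B_seq=200 B_ack=5297
After event 5: A_seq=5396 A_ack=200 B_seq=200 B_ack=5396
After event 6: A_seq=5419 A_ack=200 B_seq=200 B_ack=5419

Answer: 5419 200 200 5419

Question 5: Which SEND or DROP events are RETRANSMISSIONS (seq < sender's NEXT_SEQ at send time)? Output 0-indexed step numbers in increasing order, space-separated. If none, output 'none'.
Answer: 3

Derivation:
Step 1: DROP seq=5000 -> fresh
Step 2: SEND seq=5133 -> fresh
Step 3: SEND seq=5000 -> retransmit
Step 4: SEND seq=5251 -> fresh
Step 5: SEND seq=5297 -> fresh
Step 6: SEND seq=5396 -> fresh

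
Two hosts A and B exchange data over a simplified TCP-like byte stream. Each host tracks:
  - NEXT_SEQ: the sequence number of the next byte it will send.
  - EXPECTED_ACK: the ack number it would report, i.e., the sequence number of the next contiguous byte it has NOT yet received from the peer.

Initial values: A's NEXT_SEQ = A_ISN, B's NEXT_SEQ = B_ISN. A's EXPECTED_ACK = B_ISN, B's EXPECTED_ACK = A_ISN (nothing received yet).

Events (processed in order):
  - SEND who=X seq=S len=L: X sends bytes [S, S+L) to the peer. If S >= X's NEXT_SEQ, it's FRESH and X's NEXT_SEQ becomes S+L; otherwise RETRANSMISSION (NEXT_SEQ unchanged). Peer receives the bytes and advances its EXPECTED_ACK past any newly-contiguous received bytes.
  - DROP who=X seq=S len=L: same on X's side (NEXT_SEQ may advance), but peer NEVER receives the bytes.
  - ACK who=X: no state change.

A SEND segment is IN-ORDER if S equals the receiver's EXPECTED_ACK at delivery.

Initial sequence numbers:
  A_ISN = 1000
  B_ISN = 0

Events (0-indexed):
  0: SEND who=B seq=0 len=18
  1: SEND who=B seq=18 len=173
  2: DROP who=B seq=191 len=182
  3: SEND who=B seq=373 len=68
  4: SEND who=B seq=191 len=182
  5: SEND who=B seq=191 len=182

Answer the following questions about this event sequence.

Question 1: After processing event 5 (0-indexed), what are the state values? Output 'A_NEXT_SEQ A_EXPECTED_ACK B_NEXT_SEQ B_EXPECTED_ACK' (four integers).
After event 0: A_seq=1000 A_ack=18 B_seq=18 B_ack=1000
After event 1: A_seq=1000 A_ack=191 B_seq=191 B_ack=1000
After event 2: A_seq=1000 A_ack=191 B_seq=373 B_ack=1000
After event 3: A_seq=1000 A_ack=191 B_seq=441 B_ack=1000
After event 4: A_seq=1000 A_ack=441 B_seq=441 B_ack=1000
After event 5: A_seq=1000 A_ack=441 B_seq=441 B_ack=1000

1000 441 441 1000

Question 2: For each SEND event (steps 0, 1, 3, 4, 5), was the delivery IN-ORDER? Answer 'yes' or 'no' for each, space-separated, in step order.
Step 0: SEND seq=0 -> in-order
Step 1: SEND seq=18 -> in-order
Step 3: SEND seq=373 -> out-of-order
Step 4: SEND seq=191 -> in-order
Step 5: SEND seq=191 -> out-of-order

Answer: yes yes no yes no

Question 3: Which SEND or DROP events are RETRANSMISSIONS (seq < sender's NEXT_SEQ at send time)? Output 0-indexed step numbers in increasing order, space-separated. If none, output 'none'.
Answer: 4 5

Derivation:
Step 0: SEND seq=0 -> fresh
Step 1: SEND seq=18 -> fresh
Step 2: DROP seq=191 -> fresh
Step 3: SEND seq=373 -> fresh
Step 4: SEND seq=191 -> retransmit
Step 5: SEND seq=191 -> retransmit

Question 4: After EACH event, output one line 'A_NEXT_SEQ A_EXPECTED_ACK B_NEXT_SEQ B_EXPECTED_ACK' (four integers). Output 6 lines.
1000 18 18 1000
1000 191 191 1000
1000 191 373 1000
1000 191 441 1000
1000 441 441 1000
1000 441 441 1000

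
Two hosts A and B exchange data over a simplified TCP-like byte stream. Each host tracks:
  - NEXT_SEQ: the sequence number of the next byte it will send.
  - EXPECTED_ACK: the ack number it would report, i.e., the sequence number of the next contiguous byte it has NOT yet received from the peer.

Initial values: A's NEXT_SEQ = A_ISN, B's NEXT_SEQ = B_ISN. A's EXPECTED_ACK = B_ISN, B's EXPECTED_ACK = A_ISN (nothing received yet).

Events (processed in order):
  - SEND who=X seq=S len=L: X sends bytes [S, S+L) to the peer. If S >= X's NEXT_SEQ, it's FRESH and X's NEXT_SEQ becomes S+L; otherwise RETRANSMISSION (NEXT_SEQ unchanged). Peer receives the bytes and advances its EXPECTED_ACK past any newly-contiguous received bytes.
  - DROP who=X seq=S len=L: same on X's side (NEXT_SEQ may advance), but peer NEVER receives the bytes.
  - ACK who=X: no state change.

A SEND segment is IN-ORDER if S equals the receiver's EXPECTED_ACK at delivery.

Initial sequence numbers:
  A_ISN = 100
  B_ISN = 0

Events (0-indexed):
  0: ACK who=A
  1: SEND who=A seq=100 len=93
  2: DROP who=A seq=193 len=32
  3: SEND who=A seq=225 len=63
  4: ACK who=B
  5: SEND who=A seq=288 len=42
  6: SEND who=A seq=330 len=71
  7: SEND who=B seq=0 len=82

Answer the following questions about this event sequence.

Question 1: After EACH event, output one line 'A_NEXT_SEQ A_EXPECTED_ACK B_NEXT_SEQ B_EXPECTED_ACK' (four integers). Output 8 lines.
100 0 0 100
193 0 0 193
225 0 0 193
288 0 0 193
288 0 0 193
330 0 0 193
401 0 0 193
401 82 82 193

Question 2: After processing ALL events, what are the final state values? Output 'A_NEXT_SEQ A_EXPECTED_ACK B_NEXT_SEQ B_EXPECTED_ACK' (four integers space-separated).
Answer: 401 82 82 193

Derivation:
After event 0: A_seq=100 A_ack=0 B_seq=0 B_ack=100
After event 1: A_seq=193 A_ack=0 B_seq=0 B_ack=193
After event 2: A_seq=225 A_ack=0 B_seq=0 B_ack=193
After event 3: A_seq=288 A_ack=0 B_seq=0 B_ack=193
After event 4: A_seq=288 A_ack=0 B_seq=0 B_ack=193
After event 5: A_seq=330 A_ack=0 B_seq=0 B_ack=193
After event 6: A_seq=401 A_ack=0 B_seq=0 B_ack=193
After event 7: A_seq=401 A_ack=82 B_seq=82 B_ack=193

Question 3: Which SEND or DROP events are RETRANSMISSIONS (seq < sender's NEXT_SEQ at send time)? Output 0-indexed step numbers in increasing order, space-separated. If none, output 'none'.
Step 1: SEND seq=100 -> fresh
Step 2: DROP seq=193 -> fresh
Step 3: SEND seq=225 -> fresh
Step 5: SEND seq=288 -> fresh
Step 6: SEND seq=330 -> fresh
Step 7: SEND seq=0 -> fresh

Answer: none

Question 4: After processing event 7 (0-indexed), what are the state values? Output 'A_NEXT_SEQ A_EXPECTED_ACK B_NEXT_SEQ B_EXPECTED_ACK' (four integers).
After event 0: A_seq=100 A_ack=0 B_seq=0 B_ack=100
After event 1: A_seq=193 A_ack=0 B_seq=0 B_ack=193
After event 2: A_seq=225 A_ack=0 B_seq=0 B_ack=193
After event 3: A_seq=288 A_ack=0 B_seq=0 B_ack=193
After event 4: A_seq=288 A_ack=0 B_seq=0 B_ack=193
After event 5: A_seq=330 A_ack=0 B_seq=0 B_ack=193
After event 6: A_seq=401 A_ack=0 B_seq=0 B_ack=193
After event 7: A_seq=401 A_ack=82 B_seq=82 B_ack=193

401 82 82 193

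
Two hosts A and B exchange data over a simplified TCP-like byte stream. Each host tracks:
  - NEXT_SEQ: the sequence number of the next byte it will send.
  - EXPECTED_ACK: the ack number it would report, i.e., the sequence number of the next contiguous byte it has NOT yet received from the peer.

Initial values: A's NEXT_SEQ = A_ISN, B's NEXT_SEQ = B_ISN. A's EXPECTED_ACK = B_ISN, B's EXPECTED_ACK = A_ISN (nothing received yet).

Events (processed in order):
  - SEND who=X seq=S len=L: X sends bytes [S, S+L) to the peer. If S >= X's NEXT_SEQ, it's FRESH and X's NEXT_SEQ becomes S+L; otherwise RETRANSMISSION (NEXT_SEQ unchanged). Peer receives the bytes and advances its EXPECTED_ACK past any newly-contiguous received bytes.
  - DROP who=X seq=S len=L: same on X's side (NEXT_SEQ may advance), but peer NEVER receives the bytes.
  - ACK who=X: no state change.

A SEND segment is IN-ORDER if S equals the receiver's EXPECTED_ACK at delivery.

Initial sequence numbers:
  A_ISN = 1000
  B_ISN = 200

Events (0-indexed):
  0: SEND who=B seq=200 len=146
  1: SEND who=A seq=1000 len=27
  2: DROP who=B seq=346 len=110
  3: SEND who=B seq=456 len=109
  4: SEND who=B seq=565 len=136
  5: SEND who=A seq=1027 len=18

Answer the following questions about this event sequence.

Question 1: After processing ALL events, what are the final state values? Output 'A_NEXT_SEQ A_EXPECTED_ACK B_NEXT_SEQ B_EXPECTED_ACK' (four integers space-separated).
After event 0: A_seq=1000 A_ack=346 B_seq=346 B_ack=1000
After event 1: A_seq=1027 A_ack=346 B_seq=346 B_ack=1027
After event 2: A_seq=1027 A_ack=346 B_seq=456 B_ack=1027
After event 3: A_seq=1027 A_ack=346 B_seq=565 B_ack=1027
After event 4: A_seq=1027 A_ack=346 B_seq=701 B_ack=1027
After event 5: A_seq=1045 A_ack=346 B_seq=701 B_ack=1045

Answer: 1045 346 701 1045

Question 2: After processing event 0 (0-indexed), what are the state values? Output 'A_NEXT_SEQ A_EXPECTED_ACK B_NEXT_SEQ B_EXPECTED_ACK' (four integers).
After event 0: A_seq=1000 A_ack=346 B_seq=346 B_ack=1000

1000 346 346 1000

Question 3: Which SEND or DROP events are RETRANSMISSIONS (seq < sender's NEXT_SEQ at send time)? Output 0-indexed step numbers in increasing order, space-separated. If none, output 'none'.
Step 0: SEND seq=200 -> fresh
Step 1: SEND seq=1000 -> fresh
Step 2: DROP seq=346 -> fresh
Step 3: SEND seq=456 -> fresh
Step 4: SEND seq=565 -> fresh
Step 5: SEND seq=1027 -> fresh

Answer: none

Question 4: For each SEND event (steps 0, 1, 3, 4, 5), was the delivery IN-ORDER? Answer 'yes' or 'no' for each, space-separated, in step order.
Answer: yes yes no no yes

Derivation:
Step 0: SEND seq=200 -> in-order
Step 1: SEND seq=1000 -> in-order
Step 3: SEND seq=456 -> out-of-order
Step 4: SEND seq=565 -> out-of-order
Step 5: SEND seq=1027 -> in-order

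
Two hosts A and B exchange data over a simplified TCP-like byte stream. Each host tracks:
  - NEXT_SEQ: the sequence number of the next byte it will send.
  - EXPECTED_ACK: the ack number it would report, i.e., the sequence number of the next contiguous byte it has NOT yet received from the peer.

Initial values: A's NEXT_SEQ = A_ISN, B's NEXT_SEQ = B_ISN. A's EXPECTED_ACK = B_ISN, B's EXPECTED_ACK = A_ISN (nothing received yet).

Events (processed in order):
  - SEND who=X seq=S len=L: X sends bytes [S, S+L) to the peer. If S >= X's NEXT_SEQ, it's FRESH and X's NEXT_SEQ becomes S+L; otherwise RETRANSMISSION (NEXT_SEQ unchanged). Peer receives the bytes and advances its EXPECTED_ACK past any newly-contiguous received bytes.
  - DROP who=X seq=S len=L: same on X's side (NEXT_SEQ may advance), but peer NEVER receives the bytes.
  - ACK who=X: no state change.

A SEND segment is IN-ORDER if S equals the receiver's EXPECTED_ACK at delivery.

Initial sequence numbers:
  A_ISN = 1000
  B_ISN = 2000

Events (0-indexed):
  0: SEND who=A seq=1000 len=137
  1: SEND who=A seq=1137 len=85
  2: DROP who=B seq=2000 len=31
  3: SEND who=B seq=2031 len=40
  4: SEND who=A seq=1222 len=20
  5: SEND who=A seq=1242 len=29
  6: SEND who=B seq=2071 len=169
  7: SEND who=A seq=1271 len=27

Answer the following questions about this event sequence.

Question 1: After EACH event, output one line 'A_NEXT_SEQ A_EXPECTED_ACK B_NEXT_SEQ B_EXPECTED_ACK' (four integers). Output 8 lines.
1137 2000 2000 1137
1222 2000 2000 1222
1222 2000 2031 1222
1222 2000 2071 1222
1242 2000 2071 1242
1271 2000 2071 1271
1271 2000 2240 1271
1298 2000 2240 1298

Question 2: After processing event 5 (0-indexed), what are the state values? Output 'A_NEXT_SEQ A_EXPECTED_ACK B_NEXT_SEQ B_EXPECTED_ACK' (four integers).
After event 0: A_seq=1137 A_ack=2000 B_seq=2000 B_ack=1137
After event 1: A_seq=1222 A_ack=2000 B_seq=2000 B_ack=1222
After event 2: A_seq=1222 A_ack=2000 B_seq=2031 B_ack=1222
After event 3: A_seq=1222 A_ack=2000 B_seq=2071 B_ack=1222
After event 4: A_seq=1242 A_ack=2000 B_seq=2071 B_ack=1242
After event 5: A_seq=1271 A_ack=2000 B_seq=2071 B_ack=1271

1271 2000 2071 1271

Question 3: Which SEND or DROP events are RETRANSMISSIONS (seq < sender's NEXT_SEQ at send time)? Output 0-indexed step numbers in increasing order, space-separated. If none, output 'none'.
Step 0: SEND seq=1000 -> fresh
Step 1: SEND seq=1137 -> fresh
Step 2: DROP seq=2000 -> fresh
Step 3: SEND seq=2031 -> fresh
Step 4: SEND seq=1222 -> fresh
Step 5: SEND seq=1242 -> fresh
Step 6: SEND seq=2071 -> fresh
Step 7: SEND seq=1271 -> fresh

Answer: none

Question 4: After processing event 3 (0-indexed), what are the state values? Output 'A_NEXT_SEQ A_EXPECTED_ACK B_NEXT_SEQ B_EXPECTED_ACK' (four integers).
After event 0: A_seq=1137 A_ack=2000 B_seq=2000 B_ack=1137
After event 1: A_seq=1222 A_ack=2000 B_seq=2000 B_ack=1222
After event 2: A_seq=1222 A_ack=2000 B_seq=2031 B_ack=1222
After event 3: A_seq=1222 A_ack=2000 B_seq=2071 B_ack=1222

1222 2000 2071 1222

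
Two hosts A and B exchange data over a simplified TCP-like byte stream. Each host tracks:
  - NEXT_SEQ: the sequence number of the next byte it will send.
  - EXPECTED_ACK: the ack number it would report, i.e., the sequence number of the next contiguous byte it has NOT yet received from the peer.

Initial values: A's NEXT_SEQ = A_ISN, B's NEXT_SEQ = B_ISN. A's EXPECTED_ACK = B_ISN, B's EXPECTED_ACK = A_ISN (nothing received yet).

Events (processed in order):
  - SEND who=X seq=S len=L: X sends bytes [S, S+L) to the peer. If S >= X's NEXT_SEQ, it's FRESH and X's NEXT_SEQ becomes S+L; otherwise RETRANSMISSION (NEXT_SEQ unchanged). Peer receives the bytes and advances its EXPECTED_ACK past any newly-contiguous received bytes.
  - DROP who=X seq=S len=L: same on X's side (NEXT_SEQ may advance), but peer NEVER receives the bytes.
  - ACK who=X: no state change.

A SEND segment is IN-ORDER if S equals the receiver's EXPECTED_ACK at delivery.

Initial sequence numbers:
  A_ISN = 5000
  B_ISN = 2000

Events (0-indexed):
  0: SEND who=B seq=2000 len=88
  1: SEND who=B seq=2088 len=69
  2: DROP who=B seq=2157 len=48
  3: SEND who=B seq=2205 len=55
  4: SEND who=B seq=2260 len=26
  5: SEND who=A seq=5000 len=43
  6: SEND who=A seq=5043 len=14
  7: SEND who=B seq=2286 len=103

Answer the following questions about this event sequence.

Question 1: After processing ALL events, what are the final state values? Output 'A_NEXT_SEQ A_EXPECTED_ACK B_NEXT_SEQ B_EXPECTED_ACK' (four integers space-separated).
Answer: 5057 2157 2389 5057

Derivation:
After event 0: A_seq=5000 A_ack=2088 B_seq=2088 B_ack=5000
After event 1: A_seq=5000 A_ack=2157 B_seq=2157 B_ack=5000
After event 2: A_seq=5000 A_ack=2157 B_seq=2205 B_ack=5000
After event 3: A_seq=5000 A_ack=2157 B_seq=2260 B_ack=5000
After event 4: A_seq=5000 A_ack=2157 B_seq=2286 B_ack=5000
After event 5: A_seq=5043 A_ack=2157 B_seq=2286 B_ack=5043
After event 6: A_seq=5057 A_ack=2157 B_seq=2286 B_ack=5057
After event 7: A_seq=5057 A_ack=2157 B_seq=2389 B_ack=5057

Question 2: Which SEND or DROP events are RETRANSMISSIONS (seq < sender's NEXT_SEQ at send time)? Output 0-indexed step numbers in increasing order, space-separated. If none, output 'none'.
Answer: none

Derivation:
Step 0: SEND seq=2000 -> fresh
Step 1: SEND seq=2088 -> fresh
Step 2: DROP seq=2157 -> fresh
Step 3: SEND seq=2205 -> fresh
Step 4: SEND seq=2260 -> fresh
Step 5: SEND seq=5000 -> fresh
Step 6: SEND seq=5043 -> fresh
Step 7: SEND seq=2286 -> fresh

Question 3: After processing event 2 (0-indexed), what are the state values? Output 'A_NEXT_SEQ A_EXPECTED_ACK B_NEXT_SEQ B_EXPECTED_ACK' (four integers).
After event 0: A_seq=5000 A_ack=2088 B_seq=2088 B_ack=5000
After event 1: A_seq=5000 A_ack=2157 B_seq=2157 B_ack=5000
After event 2: A_seq=5000 A_ack=2157 B_seq=2205 B_ack=5000

5000 2157 2205 5000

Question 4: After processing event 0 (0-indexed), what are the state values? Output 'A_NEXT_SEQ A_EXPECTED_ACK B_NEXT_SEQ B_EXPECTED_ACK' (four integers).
After event 0: A_seq=5000 A_ack=2088 B_seq=2088 B_ack=5000

5000 2088 2088 5000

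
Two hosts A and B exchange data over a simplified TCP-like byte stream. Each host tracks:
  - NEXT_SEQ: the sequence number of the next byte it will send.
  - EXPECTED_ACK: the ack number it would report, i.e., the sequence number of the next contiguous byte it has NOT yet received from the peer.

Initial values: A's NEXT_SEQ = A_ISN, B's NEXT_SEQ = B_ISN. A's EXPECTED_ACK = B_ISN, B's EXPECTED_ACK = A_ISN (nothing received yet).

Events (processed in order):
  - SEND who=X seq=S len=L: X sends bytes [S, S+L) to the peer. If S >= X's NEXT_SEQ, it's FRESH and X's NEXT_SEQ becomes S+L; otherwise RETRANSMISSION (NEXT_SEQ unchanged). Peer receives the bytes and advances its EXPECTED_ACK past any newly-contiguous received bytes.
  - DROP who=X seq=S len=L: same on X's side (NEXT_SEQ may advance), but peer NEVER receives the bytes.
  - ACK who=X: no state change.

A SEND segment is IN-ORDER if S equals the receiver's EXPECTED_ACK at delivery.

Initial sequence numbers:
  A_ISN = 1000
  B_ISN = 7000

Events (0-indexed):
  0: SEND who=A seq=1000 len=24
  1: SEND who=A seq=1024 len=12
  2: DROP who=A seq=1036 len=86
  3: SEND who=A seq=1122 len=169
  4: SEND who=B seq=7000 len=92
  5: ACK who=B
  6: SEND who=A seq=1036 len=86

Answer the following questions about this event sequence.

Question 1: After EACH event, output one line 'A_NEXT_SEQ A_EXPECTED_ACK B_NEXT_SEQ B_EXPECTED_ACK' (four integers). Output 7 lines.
1024 7000 7000 1024
1036 7000 7000 1036
1122 7000 7000 1036
1291 7000 7000 1036
1291 7092 7092 1036
1291 7092 7092 1036
1291 7092 7092 1291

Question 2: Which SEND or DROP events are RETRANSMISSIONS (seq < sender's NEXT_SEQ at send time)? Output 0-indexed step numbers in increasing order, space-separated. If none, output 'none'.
Step 0: SEND seq=1000 -> fresh
Step 1: SEND seq=1024 -> fresh
Step 2: DROP seq=1036 -> fresh
Step 3: SEND seq=1122 -> fresh
Step 4: SEND seq=7000 -> fresh
Step 6: SEND seq=1036 -> retransmit

Answer: 6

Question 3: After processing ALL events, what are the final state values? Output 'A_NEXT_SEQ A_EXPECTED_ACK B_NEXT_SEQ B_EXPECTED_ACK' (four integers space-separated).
After event 0: A_seq=1024 A_ack=7000 B_seq=7000 B_ack=1024
After event 1: A_seq=1036 A_ack=7000 B_seq=7000 B_ack=1036
After event 2: A_seq=1122 A_ack=7000 B_seq=7000 B_ack=1036
After event 3: A_seq=1291 A_ack=7000 B_seq=7000 B_ack=1036
After event 4: A_seq=1291 A_ack=7092 B_seq=7092 B_ack=1036
After event 5: A_seq=1291 A_ack=7092 B_seq=7092 B_ack=1036
After event 6: A_seq=1291 A_ack=7092 B_seq=7092 B_ack=1291

Answer: 1291 7092 7092 1291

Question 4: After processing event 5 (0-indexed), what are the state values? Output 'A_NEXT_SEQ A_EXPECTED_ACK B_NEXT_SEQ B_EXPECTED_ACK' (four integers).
After event 0: A_seq=1024 A_ack=7000 B_seq=7000 B_ack=1024
After event 1: A_seq=1036 A_ack=7000 B_seq=7000 B_ack=1036
After event 2: A_seq=1122 A_ack=7000 B_seq=7000 B_ack=1036
After event 3: A_seq=1291 A_ack=7000 B_seq=7000 B_ack=1036
After event 4: A_seq=1291 A_ack=7092 B_seq=7092 B_ack=1036
After event 5: A_seq=1291 A_ack=7092 B_seq=7092 B_ack=1036

1291 7092 7092 1036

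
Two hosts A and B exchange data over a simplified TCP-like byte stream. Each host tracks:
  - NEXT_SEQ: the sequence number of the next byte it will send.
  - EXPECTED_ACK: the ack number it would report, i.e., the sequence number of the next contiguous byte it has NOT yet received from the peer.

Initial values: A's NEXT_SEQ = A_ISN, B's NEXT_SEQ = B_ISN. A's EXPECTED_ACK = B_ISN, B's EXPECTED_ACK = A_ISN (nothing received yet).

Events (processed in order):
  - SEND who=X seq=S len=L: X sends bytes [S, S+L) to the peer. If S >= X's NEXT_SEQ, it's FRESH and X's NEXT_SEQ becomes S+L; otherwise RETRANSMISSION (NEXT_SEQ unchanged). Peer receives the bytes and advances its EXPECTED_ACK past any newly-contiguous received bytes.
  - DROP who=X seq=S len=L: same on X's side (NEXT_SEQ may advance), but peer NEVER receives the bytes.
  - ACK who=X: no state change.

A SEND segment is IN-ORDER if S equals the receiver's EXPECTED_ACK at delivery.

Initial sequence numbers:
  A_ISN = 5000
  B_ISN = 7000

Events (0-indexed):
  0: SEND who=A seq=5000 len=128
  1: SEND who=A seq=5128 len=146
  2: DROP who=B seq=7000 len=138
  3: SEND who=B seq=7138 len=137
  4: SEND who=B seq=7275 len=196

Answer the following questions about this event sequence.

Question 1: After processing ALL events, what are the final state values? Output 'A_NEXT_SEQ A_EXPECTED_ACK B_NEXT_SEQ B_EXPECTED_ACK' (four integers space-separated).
After event 0: A_seq=5128 A_ack=7000 B_seq=7000 B_ack=5128
After event 1: A_seq=5274 A_ack=7000 B_seq=7000 B_ack=5274
After event 2: A_seq=5274 A_ack=7000 B_seq=7138 B_ack=5274
After event 3: A_seq=5274 A_ack=7000 B_seq=7275 B_ack=5274
After event 4: A_seq=5274 A_ack=7000 B_seq=7471 B_ack=5274

Answer: 5274 7000 7471 5274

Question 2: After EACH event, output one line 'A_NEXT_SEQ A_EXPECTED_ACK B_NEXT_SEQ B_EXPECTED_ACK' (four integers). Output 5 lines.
5128 7000 7000 5128
5274 7000 7000 5274
5274 7000 7138 5274
5274 7000 7275 5274
5274 7000 7471 5274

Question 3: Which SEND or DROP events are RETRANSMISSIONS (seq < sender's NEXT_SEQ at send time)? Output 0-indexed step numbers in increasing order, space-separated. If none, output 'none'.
Step 0: SEND seq=5000 -> fresh
Step 1: SEND seq=5128 -> fresh
Step 2: DROP seq=7000 -> fresh
Step 3: SEND seq=7138 -> fresh
Step 4: SEND seq=7275 -> fresh

Answer: none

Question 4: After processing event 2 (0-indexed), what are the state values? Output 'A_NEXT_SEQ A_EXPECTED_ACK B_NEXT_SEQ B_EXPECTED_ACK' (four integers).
After event 0: A_seq=5128 A_ack=7000 B_seq=7000 B_ack=5128
After event 1: A_seq=5274 A_ack=7000 B_seq=7000 B_ack=5274
After event 2: A_seq=5274 A_ack=7000 B_seq=7138 B_ack=5274

5274 7000 7138 5274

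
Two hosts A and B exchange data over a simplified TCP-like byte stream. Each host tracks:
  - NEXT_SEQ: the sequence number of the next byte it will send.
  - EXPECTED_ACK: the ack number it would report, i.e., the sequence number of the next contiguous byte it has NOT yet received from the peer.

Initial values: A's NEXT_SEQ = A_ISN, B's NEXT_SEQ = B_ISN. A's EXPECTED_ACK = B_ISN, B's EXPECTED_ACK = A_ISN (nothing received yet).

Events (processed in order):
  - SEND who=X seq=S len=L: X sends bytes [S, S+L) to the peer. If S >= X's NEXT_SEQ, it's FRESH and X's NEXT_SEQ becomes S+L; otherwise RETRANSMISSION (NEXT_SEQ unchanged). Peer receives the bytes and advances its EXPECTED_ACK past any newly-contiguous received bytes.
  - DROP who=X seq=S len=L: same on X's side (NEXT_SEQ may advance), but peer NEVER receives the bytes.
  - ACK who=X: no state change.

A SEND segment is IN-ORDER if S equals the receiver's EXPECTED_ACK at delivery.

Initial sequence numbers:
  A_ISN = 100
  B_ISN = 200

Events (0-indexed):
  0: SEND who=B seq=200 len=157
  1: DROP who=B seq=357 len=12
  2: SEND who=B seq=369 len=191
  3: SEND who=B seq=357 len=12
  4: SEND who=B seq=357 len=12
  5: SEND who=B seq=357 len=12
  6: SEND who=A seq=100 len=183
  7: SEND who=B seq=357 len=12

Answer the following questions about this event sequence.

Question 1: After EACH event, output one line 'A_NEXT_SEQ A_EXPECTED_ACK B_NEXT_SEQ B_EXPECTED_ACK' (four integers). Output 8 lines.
100 357 357 100
100 357 369 100
100 357 560 100
100 560 560 100
100 560 560 100
100 560 560 100
283 560 560 283
283 560 560 283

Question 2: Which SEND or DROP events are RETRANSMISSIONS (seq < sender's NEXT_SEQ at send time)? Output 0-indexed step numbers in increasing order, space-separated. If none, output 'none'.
Step 0: SEND seq=200 -> fresh
Step 1: DROP seq=357 -> fresh
Step 2: SEND seq=369 -> fresh
Step 3: SEND seq=357 -> retransmit
Step 4: SEND seq=357 -> retransmit
Step 5: SEND seq=357 -> retransmit
Step 6: SEND seq=100 -> fresh
Step 7: SEND seq=357 -> retransmit

Answer: 3 4 5 7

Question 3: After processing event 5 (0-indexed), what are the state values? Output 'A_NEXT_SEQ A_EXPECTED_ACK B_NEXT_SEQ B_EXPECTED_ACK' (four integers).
After event 0: A_seq=100 A_ack=357 B_seq=357 B_ack=100
After event 1: A_seq=100 A_ack=357 B_seq=369 B_ack=100
After event 2: A_seq=100 A_ack=357 B_seq=560 B_ack=100
After event 3: A_seq=100 A_ack=560 B_seq=560 B_ack=100
After event 4: A_seq=100 A_ack=560 B_seq=560 B_ack=100
After event 5: A_seq=100 A_ack=560 B_seq=560 B_ack=100

100 560 560 100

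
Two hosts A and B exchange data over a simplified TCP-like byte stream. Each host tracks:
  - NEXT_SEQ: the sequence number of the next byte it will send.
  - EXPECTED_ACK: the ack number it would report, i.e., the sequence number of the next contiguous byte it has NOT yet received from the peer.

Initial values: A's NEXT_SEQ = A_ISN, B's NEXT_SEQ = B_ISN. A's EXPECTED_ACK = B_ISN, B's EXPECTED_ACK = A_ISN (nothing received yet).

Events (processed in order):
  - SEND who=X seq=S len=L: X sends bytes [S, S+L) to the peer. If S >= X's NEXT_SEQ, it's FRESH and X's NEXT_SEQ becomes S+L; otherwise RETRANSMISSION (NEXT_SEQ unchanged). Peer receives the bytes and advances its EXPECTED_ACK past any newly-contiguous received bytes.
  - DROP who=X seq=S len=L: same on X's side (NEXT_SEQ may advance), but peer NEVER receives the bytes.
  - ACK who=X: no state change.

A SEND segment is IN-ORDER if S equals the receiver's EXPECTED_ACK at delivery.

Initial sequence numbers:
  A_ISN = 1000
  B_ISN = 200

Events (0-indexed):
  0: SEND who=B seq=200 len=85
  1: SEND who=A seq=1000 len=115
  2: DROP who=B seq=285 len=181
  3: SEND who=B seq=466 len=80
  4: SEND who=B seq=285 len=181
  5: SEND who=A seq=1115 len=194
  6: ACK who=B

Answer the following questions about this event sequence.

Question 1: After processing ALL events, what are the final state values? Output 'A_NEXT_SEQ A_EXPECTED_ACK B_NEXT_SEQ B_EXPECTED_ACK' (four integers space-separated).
Answer: 1309 546 546 1309

Derivation:
After event 0: A_seq=1000 A_ack=285 B_seq=285 B_ack=1000
After event 1: A_seq=1115 A_ack=285 B_seq=285 B_ack=1115
After event 2: A_seq=1115 A_ack=285 B_seq=466 B_ack=1115
After event 3: A_seq=1115 A_ack=285 B_seq=546 B_ack=1115
After event 4: A_seq=1115 A_ack=546 B_seq=546 B_ack=1115
After event 5: A_seq=1309 A_ack=546 B_seq=546 B_ack=1309
After event 6: A_seq=1309 A_ack=546 B_seq=546 B_ack=1309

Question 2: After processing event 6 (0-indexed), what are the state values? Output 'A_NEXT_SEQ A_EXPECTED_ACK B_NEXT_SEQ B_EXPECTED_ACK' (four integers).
After event 0: A_seq=1000 A_ack=285 B_seq=285 B_ack=1000
After event 1: A_seq=1115 A_ack=285 B_seq=285 B_ack=1115
After event 2: A_seq=1115 A_ack=285 B_seq=466 B_ack=1115
After event 3: A_seq=1115 A_ack=285 B_seq=546 B_ack=1115
After event 4: A_seq=1115 A_ack=546 B_seq=546 B_ack=1115
After event 5: A_seq=1309 A_ack=546 B_seq=546 B_ack=1309
After event 6: A_seq=1309 A_ack=546 B_seq=546 B_ack=1309

1309 546 546 1309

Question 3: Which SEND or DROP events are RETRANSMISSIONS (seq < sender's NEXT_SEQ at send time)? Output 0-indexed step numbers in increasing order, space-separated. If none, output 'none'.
Answer: 4

Derivation:
Step 0: SEND seq=200 -> fresh
Step 1: SEND seq=1000 -> fresh
Step 2: DROP seq=285 -> fresh
Step 3: SEND seq=466 -> fresh
Step 4: SEND seq=285 -> retransmit
Step 5: SEND seq=1115 -> fresh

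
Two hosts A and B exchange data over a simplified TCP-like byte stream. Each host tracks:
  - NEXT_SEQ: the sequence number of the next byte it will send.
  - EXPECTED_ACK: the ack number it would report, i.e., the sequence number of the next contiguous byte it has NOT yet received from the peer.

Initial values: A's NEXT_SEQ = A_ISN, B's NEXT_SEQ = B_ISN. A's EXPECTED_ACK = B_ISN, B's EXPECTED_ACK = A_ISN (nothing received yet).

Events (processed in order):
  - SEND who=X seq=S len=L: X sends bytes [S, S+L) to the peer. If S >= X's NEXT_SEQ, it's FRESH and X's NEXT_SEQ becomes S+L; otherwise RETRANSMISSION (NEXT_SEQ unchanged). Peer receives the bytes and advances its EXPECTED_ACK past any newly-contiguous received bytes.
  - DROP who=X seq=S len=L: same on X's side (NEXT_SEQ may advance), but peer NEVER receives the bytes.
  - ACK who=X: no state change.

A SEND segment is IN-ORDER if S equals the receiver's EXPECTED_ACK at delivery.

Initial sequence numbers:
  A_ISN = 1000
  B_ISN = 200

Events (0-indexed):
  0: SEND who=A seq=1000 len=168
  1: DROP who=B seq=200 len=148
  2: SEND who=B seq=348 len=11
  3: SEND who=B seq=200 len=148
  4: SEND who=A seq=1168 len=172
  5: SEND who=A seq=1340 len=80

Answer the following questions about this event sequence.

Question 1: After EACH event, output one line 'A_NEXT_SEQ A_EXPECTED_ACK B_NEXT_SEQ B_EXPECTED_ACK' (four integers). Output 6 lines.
1168 200 200 1168
1168 200 348 1168
1168 200 359 1168
1168 359 359 1168
1340 359 359 1340
1420 359 359 1420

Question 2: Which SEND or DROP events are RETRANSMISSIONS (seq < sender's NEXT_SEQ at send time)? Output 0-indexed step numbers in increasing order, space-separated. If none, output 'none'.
Step 0: SEND seq=1000 -> fresh
Step 1: DROP seq=200 -> fresh
Step 2: SEND seq=348 -> fresh
Step 3: SEND seq=200 -> retransmit
Step 4: SEND seq=1168 -> fresh
Step 5: SEND seq=1340 -> fresh

Answer: 3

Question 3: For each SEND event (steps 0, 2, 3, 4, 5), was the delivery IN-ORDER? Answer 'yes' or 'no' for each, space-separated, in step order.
Answer: yes no yes yes yes

Derivation:
Step 0: SEND seq=1000 -> in-order
Step 2: SEND seq=348 -> out-of-order
Step 3: SEND seq=200 -> in-order
Step 4: SEND seq=1168 -> in-order
Step 5: SEND seq=1340 -> in-order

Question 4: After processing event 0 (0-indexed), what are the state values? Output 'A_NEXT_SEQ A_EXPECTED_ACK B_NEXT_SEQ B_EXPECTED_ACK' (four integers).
After event 0: A_seq=1168 A_ack=200 B_seq=200 B_ack=1168

1168 200 200 1168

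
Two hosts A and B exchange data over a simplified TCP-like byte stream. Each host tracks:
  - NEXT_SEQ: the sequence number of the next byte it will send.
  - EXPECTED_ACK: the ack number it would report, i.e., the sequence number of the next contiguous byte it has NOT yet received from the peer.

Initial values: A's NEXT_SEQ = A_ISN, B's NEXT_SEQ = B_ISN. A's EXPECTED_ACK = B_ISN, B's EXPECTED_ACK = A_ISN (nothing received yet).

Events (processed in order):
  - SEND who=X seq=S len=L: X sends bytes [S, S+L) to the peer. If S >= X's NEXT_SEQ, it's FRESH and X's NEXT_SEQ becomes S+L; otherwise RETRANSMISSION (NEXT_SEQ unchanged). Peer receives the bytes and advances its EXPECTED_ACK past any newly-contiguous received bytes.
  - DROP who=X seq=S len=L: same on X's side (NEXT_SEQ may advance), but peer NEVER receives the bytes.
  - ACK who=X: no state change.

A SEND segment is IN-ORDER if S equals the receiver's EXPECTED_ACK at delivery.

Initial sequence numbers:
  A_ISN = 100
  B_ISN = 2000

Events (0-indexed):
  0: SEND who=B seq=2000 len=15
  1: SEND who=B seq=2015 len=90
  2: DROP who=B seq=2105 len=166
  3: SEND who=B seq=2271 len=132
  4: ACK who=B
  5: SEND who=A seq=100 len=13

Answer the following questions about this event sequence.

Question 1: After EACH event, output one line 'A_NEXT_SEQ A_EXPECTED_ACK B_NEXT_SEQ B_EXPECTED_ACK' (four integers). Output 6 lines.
100 2015 2015 100
100 2105 2105 100
100 2105 2271 100
100 2105 2403 100
100 2105 2403 100
113 2105 2403 113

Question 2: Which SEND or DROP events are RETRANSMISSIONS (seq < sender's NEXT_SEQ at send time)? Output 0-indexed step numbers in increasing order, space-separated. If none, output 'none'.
Answer: none

Derivation:
Step 0: SEND seq=2000 -> fresh
Step 1: SEND seq=2015 -> fresh
Step 2: DROP seq=2105 -> fresh
Step 3: SEND seq=2271 -> fresh
Step 5: SEND seq=100 -> fresh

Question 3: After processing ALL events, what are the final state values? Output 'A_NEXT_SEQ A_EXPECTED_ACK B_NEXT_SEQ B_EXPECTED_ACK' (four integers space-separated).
Answer: 113 2105 2403 113

Derivation:
After event 0: A_seq=100 A_ack=2015 B_seq=2015 B_ack=100
After event 1: A_seq=100 A_ack=2105 B_seq=2105 B_ack=100
After event 2: A_seq=100 A_ack=2105 B_seq=2271 B_ack=100
After event 3: A_seq=100 A_ack=2105 B_seq=2403 B_ack=100
After event 4: A_seq=100 A_ack=2105 B_seq=2403 B_ack=100
After event 5: A_seq=113 A_ack=2105 B_seq=2403 B_ack=113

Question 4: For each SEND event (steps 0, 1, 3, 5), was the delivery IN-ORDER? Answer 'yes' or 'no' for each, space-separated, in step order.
Answer: yes yes no yes

Derivation:
Step 0: SEND seq=2000 -> in-order
Step 1: SEND seq=2015 -> in-order
Step 3: SEND seq=2271 -> out-of-order
Step 5: SEND seq=100 -> in-order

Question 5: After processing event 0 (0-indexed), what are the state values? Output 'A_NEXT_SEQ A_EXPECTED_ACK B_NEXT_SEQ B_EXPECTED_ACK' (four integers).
After event 0: A_seq=100 A_ack=2015 B_seq=2015 B_ack=100

100 2015 2015 100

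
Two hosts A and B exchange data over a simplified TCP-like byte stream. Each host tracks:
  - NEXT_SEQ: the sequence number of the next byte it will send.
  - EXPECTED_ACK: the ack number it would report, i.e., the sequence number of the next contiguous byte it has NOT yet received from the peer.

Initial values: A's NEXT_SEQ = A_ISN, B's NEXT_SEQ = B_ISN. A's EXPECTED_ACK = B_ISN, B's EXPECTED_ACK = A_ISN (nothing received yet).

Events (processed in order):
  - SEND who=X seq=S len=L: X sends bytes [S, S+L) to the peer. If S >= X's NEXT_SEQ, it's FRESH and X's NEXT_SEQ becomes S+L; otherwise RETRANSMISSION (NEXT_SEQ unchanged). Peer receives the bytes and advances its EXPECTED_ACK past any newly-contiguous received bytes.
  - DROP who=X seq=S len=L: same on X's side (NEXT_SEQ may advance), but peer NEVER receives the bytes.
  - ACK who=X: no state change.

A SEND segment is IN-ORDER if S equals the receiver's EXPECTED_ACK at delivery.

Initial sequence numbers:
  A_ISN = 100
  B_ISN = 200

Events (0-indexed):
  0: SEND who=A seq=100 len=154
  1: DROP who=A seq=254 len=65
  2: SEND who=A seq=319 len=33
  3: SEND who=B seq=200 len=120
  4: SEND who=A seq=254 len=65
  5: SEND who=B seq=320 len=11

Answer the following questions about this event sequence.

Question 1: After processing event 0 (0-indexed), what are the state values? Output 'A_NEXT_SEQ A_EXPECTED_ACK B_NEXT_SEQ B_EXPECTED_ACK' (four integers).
After event 0: A_seq=254 A_ack=200 B_seq=200 B_ack=254

254 200 200 254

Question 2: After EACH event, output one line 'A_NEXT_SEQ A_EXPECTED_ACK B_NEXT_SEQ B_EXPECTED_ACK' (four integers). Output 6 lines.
254 200 200 254
319 200 200 254
352 200 200 254
352 320 320 254
352 320 320 352
352 331 331 352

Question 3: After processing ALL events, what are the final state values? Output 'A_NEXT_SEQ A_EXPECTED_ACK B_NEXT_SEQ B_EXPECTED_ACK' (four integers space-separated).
Answer: 352 331 331 352

Derivation:
After event 0: A_seq=254 A_ack=200 B_seq=200 B_ack=254
After event 1: A_seq=319 A_ack=200 B_seq=200 B_ack=254
After event 2: A_seq=352 A_ack=200 B_seq=200 B_ack=254
After event 3: A_seq=352 A_ack=320 B_seq=320 B_ack=254
After event 4: A_seq=352 A_ack=320 B_seq=320 B_ack=352
After event 5: A_seq=352 A_ack=331 B_seq=331 B_ack=352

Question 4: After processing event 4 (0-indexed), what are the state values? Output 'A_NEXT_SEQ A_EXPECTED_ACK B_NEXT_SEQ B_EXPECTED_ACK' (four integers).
After event 0: A_seq=254 A_ack=200 B_seq=200 B_ack=254
After event 1: A_seq=319 A_ack=200 B_seq=200 B_ack=254
After event 2: A_seq=352 A_ack=200 B_seq=200 B_ack=254
After event 3: A_seq=352 A_ack=320 B_seq=320 B_ack=254
After event 4: A_seq=352 A_ack=320 B_seq=320 B_ack=352

352 320 320 352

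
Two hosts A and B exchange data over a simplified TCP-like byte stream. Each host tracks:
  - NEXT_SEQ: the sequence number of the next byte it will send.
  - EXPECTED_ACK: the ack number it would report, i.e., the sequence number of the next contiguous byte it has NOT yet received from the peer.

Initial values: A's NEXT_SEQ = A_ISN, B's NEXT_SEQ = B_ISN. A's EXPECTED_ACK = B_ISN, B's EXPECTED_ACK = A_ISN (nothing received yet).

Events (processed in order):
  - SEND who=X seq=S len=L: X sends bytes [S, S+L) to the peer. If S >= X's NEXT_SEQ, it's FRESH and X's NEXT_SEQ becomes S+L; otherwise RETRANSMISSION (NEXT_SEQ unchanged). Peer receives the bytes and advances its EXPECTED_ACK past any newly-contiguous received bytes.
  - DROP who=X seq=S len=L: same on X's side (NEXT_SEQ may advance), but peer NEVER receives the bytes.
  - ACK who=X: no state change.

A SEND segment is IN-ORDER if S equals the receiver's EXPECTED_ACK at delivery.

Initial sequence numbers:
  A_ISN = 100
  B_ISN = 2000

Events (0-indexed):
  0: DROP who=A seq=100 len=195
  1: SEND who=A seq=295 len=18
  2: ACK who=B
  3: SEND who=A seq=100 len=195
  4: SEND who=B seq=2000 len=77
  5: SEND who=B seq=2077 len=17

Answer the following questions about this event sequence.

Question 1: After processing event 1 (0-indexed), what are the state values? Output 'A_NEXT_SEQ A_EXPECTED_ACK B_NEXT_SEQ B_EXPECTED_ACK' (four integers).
After event 0: A_seq=295 A_ack=2000 B_seq=2000 B_ack=100
After event 1: A_seq=313 A_ack=2000 B_seq=2000 B_ack=100

313 2000 2000 100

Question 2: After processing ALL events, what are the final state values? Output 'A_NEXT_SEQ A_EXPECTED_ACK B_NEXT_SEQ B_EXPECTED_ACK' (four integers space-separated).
After event 0: A_seq=295 A_ack=2000 B_seq=2000 B_ack=100
After event 1: A_seq=313 A_ack=2000 B_seq=2000 B_ack=100
After event 2: A_seq=313 A_ack=2000 B_seq=2000 B_ack=100
After event 3: A_seq=313 A_ack=2000 B_seq=2000 B_ack=313
After event 4: A_seq=313 A_ack=2077 B_seq=2077 B_ack=313
After event 5: A_seq=313 A_ack=2094 B_seq=2094 B_ack=313

Answer: 313 2094 2094 313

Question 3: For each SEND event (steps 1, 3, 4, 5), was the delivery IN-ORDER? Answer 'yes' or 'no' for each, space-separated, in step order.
Step 1: SEND seq=295 -> out-of-order
Step 3: SEND seq=100 -> in-order
Step 4: SEND seq=2000 -> in-order
Step 5: SEND seq=2077 -> in-order

Answer: no yes yes yes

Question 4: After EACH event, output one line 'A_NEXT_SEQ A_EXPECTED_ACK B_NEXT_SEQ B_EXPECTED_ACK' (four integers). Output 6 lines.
295 2000 2000 100
313 2000 2000 100
313 2000 2000 100
313 2000 2000 313
313 2077 2077 313
313 2094 2094 313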